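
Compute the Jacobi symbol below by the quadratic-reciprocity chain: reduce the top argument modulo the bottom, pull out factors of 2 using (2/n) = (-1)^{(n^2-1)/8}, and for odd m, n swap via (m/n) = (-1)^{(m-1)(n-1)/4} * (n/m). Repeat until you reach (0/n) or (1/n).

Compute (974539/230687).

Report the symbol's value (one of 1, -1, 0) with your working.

-1

(974539/230687): 974539 mod 230687 = 51791, so (974539/230687) = (51791/230687)
flip (51791/230687) -> (230687/51791): both odd, 51791 mod 4 = 3, 230687 mod 4 = 3, so the flip contributes -1; sign now -1
(230687/51791): 230687 mod 51791 = 23523, so (230687/51791) = (23523/51791)
flip (23523/51791) -> (51791/23523): both odd, 23523 mod 4 = 3, 51791 mod 4 = 3, so the flip contributes -1; sign now +1
(51791/23523): 51791 mod 23523 = 4745, so (51791/23523) = (4745/23523)
flip (4745/23523) -> (23523/4745): both odd, 4745 mod 4 = 1, 23523 mod 4 = 3, so the flip contributes +1; sign now +1
(23523/4745): 23523 mod 4745 = 4543, so (23523/4745) = (4543/4745)
flip (4543/4745) -> (4745/4543): both odd, 4543 mod 4 = 3, 4745 mod 4 = 1, so the flip contributes +1; sign now +1
(4745/4543): 4745 mod 4543 = 202, so (4745/4543) = (202/4543)
factor out 2^1: 202 = 2^1·101; with 4543 mod 8 = 7, (2/4543) = +1; sign now +1; continue with (101/4543)
flip (101/4543) -> (4543/101): both odd, 101 mod 4 = 1, 4543 mod 4 = 3, so the flip contributes +1; sign now +1
(4543/101): 4543 mod 101 = 99, so (4543/101) = (99/101)
flip (99/101) -> (101/99): both odd, 99 mod 4 = 3, 101 mod 4 = 1, so the flip contributes +1; sign now +1
(101/99): 101 mod 99 = 2, so (101/99) = (2/99)
factor out 2^1: 2 = 2^1·1; with 99 mod 8 = 3, (2/99) = -1; sign now -1; continue with (1/99)
reached (1/99) = 1, so the symbol is -1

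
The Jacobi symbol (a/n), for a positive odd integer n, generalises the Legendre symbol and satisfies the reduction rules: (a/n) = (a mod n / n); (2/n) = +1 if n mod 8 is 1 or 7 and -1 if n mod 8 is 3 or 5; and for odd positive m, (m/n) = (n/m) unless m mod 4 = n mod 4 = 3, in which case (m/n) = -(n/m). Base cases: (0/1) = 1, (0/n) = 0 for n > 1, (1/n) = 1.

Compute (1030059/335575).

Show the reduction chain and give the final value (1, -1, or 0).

-1

(1030059/335575) = (23334/335575)   [reduce mod 335575]
23334 = 2^1·11667; (2/335575) = +1 since 335575 mod 8 = 7, so (23334/335575) = (+1)^1·(11667/335575); sign now +1
reciprocity: (11667/335575) = -1·(335575/11667) since 11667 mod 4 = 3, 335575 mod 4 = 3; sign now -1
(335575/11667) = (8899/11667)   [reduce mod 11667]
reciprocity: (8899/11667) = -1·(11667/8899) since 8899 mod 4 = 3, 11667 mod 4 = 3; sign now +1
(11667/8899) = (2768/8899)   [reduce mod 8899]
2768 = 2^4·173; (2/8899) = -1 since 8899 mod 8 = 3, so (2768/8899) = (-1)^4·(173/8899); sign now +1
reciprocity: (173/8899) = +1·(8899/173) since 173 mod 4 = 1, 8899 mod 4 = 3; sign now +1
(8899/173) = (76/173)   [reduce mod 173]
76 = 2^2·19; (2/173) = -1 since 173 mod 8 = 5, so (76/173) = (-1)^2·(19/173); sign now +1
reciprocity: (19/173) = +1·(173/19) since 19 mod 4 = 3, 173 mod 4 = 1; sign now +1
(173/19) = (2/19)   [reduce mod 19]
2 = 2^1·1; (2/19) = -1 since 19 mod 8 = 3, so (2/19) = (-1)^1·(1/19); sign now -1
(1/19) = 1; final value = sign = -1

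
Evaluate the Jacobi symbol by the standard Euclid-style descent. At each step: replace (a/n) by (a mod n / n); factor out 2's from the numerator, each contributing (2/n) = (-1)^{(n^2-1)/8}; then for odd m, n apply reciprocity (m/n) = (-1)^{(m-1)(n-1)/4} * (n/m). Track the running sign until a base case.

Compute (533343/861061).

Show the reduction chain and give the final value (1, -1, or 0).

reciprocity: (533343/861061) = +1·(861061/533343) since 533343 mod 4 = 3, 861061 mod 4 = 1; sign now +1
(861061/533343) = (327718/533343)   [reduce mod 533343]
327718 = 2^1·163859; (2/533343) = +1 since 533343 mod 8 = 7, so (327718/533343) = (+1)^1·(163859/533343); sign now +1
reciprocity: (163859/533343) = -1·(533343/163859) since 163859 mod 4 = 3, 533343 mod 4 = 3; sign now -1
(533343/163859) = (41766/163859)   [reduce mod 163859]
41766 = 2^1·20883; (2/163859) = -1 since 163859 mod 8 = 3, so (41766/163859) = (-1)^1·(20883/163859); sign now +1
reciprocity: (20883/163859) = -1·(163859/20883) since 20883 mod 4 = 3, 163859 mod 4 = 3; sign now -1
(163859/20883) = (17678/20883)   [reduce mod 20883]
17678 = 2^1·8839; (2/20883) = -1 since 20883 mod 8 = 3, so (17678/20883) = (-1)^1·(8839/20883); sign now +1
reciprocity: (8839/20883) = -1·(20883/8839) since 8839 mod 4 = 3, 20883 mod 4 = 3; sign now -1
(20883/8839) = (3205/8839)   [reduce mod 8839]
reciprocity: (3205/8839) = +1·(8839/3205) since 3205 mod 4 = 1, 8839 mod 4 = 3; sign now -1
(8839/3205) = (2429/3205)   [reduce mod 3205]
reciprocity: (2429/3205) = +1·(3205/2429) since 2429 mod 4 = 1, 3205 mod 4 = 1; sign now -1
(3205/2429) = (776/2429)   [reduce mod 2429]
776 = 2^3·97; (2/2429) = -1 since 2429 mod 8 = 5, so (776/2429) = (-1)^3·(97/2429); sign now +1
reciprocity: (97/2429) = +1·(2429/97) since 97 mod 4 = 1, 2429 mod 4 = 1; sign now +1
(2429/97) = (4/97)   [reduce mod 97]
4 = 2^2·1; (2/97) = +1 since 97 mod 8 = 1, so (4/97) = (+1)^2·(1/97); sign now +1
(1/97) = 1; final value = sign = +1

1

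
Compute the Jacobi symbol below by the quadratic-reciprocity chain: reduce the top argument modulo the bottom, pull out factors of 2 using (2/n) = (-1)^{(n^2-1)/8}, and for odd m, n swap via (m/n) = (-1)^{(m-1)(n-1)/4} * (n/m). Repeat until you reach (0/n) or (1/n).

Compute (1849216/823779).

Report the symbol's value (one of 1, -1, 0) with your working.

1

(1849216/823779) = (201658/823779)   [reduce mod 823779]
201658 = 2^1·100829; (2/823779) = -1 since 823779 mod 8 = 3, so (201658/823779) = (-1)^1·(100829/823779); sign now -1
reciprocity: (100829/823779) = +1·(823779/100829) since 100829 mod 4 = 1, 823779 mod 4 = 3; sign now -1
(823779/100829) = (17147/100829)   [reduce mod 100829]
reciprocity: (17147/100829) = +1·(100829/17147) since 17147 mod 4 = 3, 100829 mod 4 = 1; sign now -1
(100829/17147) = (15094/17147)   [reduce mod 17147]
15094 = 2^1·7547; (2/17147) = -1 since 17147 mod 8 = 3, so (15094/17147) = (-1)^1·(7547/17147); sign now +1
reciprocity: (7547/17147) = -1·(17147/7547) since 7547 mod 4 = 3, 17147 mod 4 = 3; sign now -1
(17147/7547) = (2053/7547)   [reduce mod 7547]
reciprocity: (2053/7547) = +1·(7547/2053) since 2053 mod 4 = 1, 7547 mod 4 = 3; sign now -1
(7547/2053) = (1388/2053)   [reduce mod 2053]
1388 = 2^2·347; (2/2053) = -1 since 2053 mod 8 = 5, so (1388/2053) = (-1)^2·(347/2053); sign now -1
reciprocity: (347/2053) = +1·(2053/347) since 347 mod 4 = 3, 2053 mod 4 = 1; sign now -1
(2053/347) = (318/347)   [reduce mod 347]
318 = 2^1·159; (2/347) = -1 since 347 mod 8 = 3, so (318/347) = (-1)^1·(159/347); sign now +1
reciprocity: (159/347) = -1·(347/159) since 159 mod 4 = 3, 347 mod 4 = 3; sign now -1
(347/159) = (29/159)   [reduce mod 159]
reciprocity: (29/159) = +1·(159/29) since 29 mod 4 = 1, 159 mod 4 = 3; sign now -1
(159/29) = (14/29)   [reduce mod 29]
14 = 2^1·7; (2/29) = -1 since 29 mod 8 = 5, so (14/29) = (-1)^1·(7/29); sign now +1
reciprocity: (7/29) = +1·(29/7) since 7 mod 4 = 3, 29 mod 4 = 1; sign now +1
(29/7) = (1/7)   [reduce mod 7]
(1/7) = 1; final value = sign = +1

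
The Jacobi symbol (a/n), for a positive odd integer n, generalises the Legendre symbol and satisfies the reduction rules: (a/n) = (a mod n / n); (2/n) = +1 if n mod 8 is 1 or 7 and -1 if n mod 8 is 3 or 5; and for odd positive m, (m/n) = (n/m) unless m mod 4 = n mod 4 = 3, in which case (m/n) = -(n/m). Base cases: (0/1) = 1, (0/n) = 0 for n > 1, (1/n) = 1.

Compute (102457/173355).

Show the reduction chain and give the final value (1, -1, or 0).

-1

reciprocity: (102457/173355) = +1·(173355/102457) since 102457 mod 4 = 1, 173355 mod 4 = 3; sign now +1
(173355/102457) = (70898/102457)   [reduce mod 102457]
70898 = 2^1·35449; (2/102457) = +1 since 102457 mod 8 = 1, so (70898/102457) = (+1)^1·(35449/102457); sign now +1
reciprocity: (35449/102457) = +1·(102457/35449) since 35449 mod 4 = 1, 102457 mod 4 = 1; sign now +1
(102457/35449) = (31559/35449)   [reduce mod 35449]
reciprocity: (31559/35449) = +1·(35449/31559) since 31559 mod 4 = 3, 35449 mod 4 = 1; sign now +1
(35449/31559) = (3890/31559)   [reduce mod 31559]
3890 = 2^1·1945; (2/31559) = +1 since 31559 mod 8 = 7, so (3890/31559) = (+1)^1·(1945/31559); sign now +1
reciprocity: (1945/31559) = +1·(31559/1945) since 1945 mod 4 = 1, 31559 mod 4 = 3; sign now +1
(31559/1945) = (439/1945)   [reduce mod 1945]
reciprocity: (439/1945) = +1·(1945/439) since 439 mod 4 = 3, 1945 mod 4 = 1; sign now +1
(1945/439) = (189/439)   [reduce mod 439]
reciprocity: (189/439) = +1·(439/189) since 189 mod 4 = 1, 439 mod 4 = 3; sign now +1
(439/189) = (61/189)   [reduce mod 189]
reciprocity: (61/189) = +1·(189/61) since 61 mod 4 = 1, 189 mod 4 = 1; sign now +1
(189/61) = (6/61)   [reduce mod 61]
6 = 2^1·3; (2/61) = -1 since 61 mod 8 = 5, so (6/61) = (-1)^1·(3/61); sign now -1
reciprocity: (3/61) = +1·(61/3) since 3 mod 4 = 3, 61 mod 4 = 1; sign now -1
(61/3) = (1/3)   [reduce mod 3]
(1/3) = 1; final value = sign = -1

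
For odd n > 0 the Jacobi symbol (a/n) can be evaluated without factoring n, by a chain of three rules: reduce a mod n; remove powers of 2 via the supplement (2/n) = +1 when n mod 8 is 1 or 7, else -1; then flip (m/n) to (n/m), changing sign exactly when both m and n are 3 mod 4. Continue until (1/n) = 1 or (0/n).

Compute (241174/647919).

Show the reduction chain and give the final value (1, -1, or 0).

-1

241174 = 2^1·120587; (2/647919) = +1 since 647919 mod 8 = 7, so (241174/647919) = (+1)^1·(120587/647919); sign now +1
reciprocity: (120587/647919) = -1·(647919/120587) since 120587 mod 4 = 3, 647919 mod 4 = 3; sign now -1
(647919/120587) = (44984/120587)   [reduce mod 120587]
44984 = 2^3·5623; (2/120587) = -1 since 120587 mod 8 = 3, so (44984/120587) = (-1)^3·(5623/120587); sign now +1
reciprocity: (5623/120587) = -1·(120587/5623) since 5623 mod 4 = 3, 120587 mod 4 = 3; sign now -1
(120587/5623) = (2504/5623)   [reduce mod 5623]
2504 = 2^3·313; (2/5623) = +1 since 5623 mod 8 = 7, so (2504/5623) = (+1)^3·(313/5623); sign now -1
reciprocity: (313/5623) = +1·(5623/313) since 313 mod 4 = 1, 5623 mod 4 = 3; sign now -1
(5623/313) = (302/313)   [reduce mod 313]
302 = 2^1·151; (2/313) = +1 since 313 mod 8 = 1, so (302/313) = (+1)^1·(151/313); sign now -1
reciprocity: (151/313) = +1·(313/151) since 151 mod 4 = 3, 313 mod 4 = 1; sign now -1
(313/151) = (11/151)   [reduce mod 151]
reciprocity: (11/151) = -1·(151/11) since 11 mod 4 = 3, 151 mod 4 = 3; sign now +1
(151/11) = (8/11)   [reduce mod 11]
8 = 2^3·1; (2/11) = -1 since 11 mod 8 = 3, so (8/11) = (-1)^3·(1/11); sign now -1
(1/11) = 1; final value = sign = -1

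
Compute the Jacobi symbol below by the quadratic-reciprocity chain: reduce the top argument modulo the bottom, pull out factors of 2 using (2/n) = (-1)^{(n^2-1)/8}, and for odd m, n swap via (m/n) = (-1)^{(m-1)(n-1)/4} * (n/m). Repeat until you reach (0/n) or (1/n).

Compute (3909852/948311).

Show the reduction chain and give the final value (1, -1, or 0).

(3909852/948311): 3909852 mod 948311 = 116608, so (3909852/948311) = (116608/948311)
factor out 2^7: 116608 = 2^7·911; with 948311 mod 8 = 7, (2/948311) = +1; sign now +1; continue with (911/948311)
flip (911/948311) -> (948311/911): both odd, 911 mod 4 = 3, 948311 mod 4 = 3, so the flip contributes -1; sign now -1
(948311/911): 948311 mod 911 = 871, so (948311/911) = (871/911)
flip (871/911) -> (911/871): both odd, 871 mod 4 = 3, 911 mod 4 = 3, so the flip contributes -1; sign now +1
(911/871): 911 mod 871 = 40, so (911/871) = (40/871)
factor out 2^3: 40 = 2^3·5; with 871 mod 8 = 7, (2/871) = +1; sign now +1; continue with (5/871)
flip (5/871) -> (871/5): both odd, 5 mod 4 = 1, 871 mod 4 = 3, so the flip contributes +1; sign now +1
(871/5): 871 mod 5 = 1, so (871/5) = (1/5)
reached (1/5) = 1, so the symbol is +1

1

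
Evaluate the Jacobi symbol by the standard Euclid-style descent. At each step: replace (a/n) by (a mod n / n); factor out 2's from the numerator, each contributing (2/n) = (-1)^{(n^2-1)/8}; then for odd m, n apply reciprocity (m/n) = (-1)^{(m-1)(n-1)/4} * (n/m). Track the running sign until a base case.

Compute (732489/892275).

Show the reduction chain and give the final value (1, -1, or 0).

0

reciprocity: (732489/892275) = +1·(892275/732489) since 732489 mod 4 = 1, 892275 mod 4 = 3; sign now +1
(892275/732489) = (159786/732489)   [reduce mod 732489]
159786 = 2^1·79893; (2/732489) = +1 since 732489 mod 8 = 1, so (159786/732489) = (+1)^1·(79893/732489); sign now +1
reciprocity: (79893/732489) = +1·(732489/79893) since 79893 mod 4 = 1, 732489 mod 4 = 1; sign now +1
(732489/79893) = (13452/79893)   [reduce mod 79893]
13452 = 2^2·3363; (2/79893) = -1 since 79893 mod 8 = 5, so (13452/79893) = (-1)^2·(3363/79893); sign now +1
reciprocity: (3363/79893) = +1·(79893/3363) since 3363 mod 4 = 3, 79893 mod 4 = 1; sign now +1
(79893/3363) = (2544/3363)   [reduce mod 3363]
2544 = 2^4·159; (2/3363) = -1 since 3363 mod 8 = 3, so (2544/3363) = (-1)^4·(159/3363); sign now +1
reciprocity: (159/3363) = -1·(3363/159) since 159 mod 4 = 3, 3363 mod 4 = 3; sign now -1
(3363/159) = (24/159)   [reduce mod 159]
24 = 2^3·3; (2/159) = +1 since 159 mod 8 = 7, so (24/159) = (+1)^3·(3/159); sign now -1
reciprocity: (3/159) = -1·(159/3) since 3 mod 4 = 3, 159 mod 4 = 3; sign now +1
(159/3) = (0/3)   [reduce mod 3]
(0/3) = 0   [gcd(a, n) > 1]; final value = 0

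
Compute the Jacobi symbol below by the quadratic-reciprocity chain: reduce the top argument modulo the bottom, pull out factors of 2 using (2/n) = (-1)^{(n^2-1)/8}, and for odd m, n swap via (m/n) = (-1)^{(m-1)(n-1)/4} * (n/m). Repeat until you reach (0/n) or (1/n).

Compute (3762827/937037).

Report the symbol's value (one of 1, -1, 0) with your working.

(3762827/937037): 3762827 mod 937037 = 14679, so (3762827/937037) = (14679/937037)
flip (14679/937037) -> (937037/14679): both odd, 14679 mod 4 = 3, 937037 mod 4 = 1, so the flip contributes +1; sign now +1
(937037/14679): 937037 mod 14679 = 12260, so (937037/14679) = (12260/14679)
factor out 2^2: 12260 = 2^2·3065; with 14679 mod 8 = 7, (2/14679) = +1; sign now +1; continue with (3065/14679)
flip (3065/14679) -> (14679/3065): both odd, 3065 mod 4 = 1, 14679 mod 4 = 3, so the flip contributes +1; sign now +1
(14679/3065): 14679 mod 3065 = 2419, so (14679/3065) = (2419/3065)
flip (2419/3065) -> (3065/2419): both odd, 2419 mod 4 = 3, 3065 mod 4 = 1, so the flip contributes +1; sign now +1
(3065/2419): 3065 mod 2419 = 646, so (3065/2419) = (646/2419)
factor out 2^1: 646 = 2^1·323; with 2419 mod 8 = 3, (2/2419) = -1; sign now -1; continue with (323/2419)
flip (323/2419) -> (2419/323): both odd, 323 mod 4 = 3, 2419 mod 4 = 3, so the flip contributes -1; sign now +1
(2419/323): 2419 mod 323 = 158, so (2419/323) = (158/323)
factor out 2^1: 158 = 2^1·79; with 323 mod 8 = 3, (2/323) = -1; sign now -1; continue with (79/323)
flip (79/323) -> (323/79): both odd, 79 mod 4 = 3, 323 mod 4 = 3, so the flip contributes -1; sign now +1
(323/79): 323 mod 79 = 7, so (323/79) = (7/79)
flip (7/79) -> (79/7): both odd, 7 mod 4 = 3, 79 mod 4 = 3, so the flip contributes -1; sign now -1
(79/7): 79 mod 7 = 2, so (79/7) = (2/7)
factor out 2^1: 2 = 2^1·1; with 7 mod 8 = 7, (2/7) = +1; sign now -1; continue with (1/7)
reached (1/7) = 1, so the symbol is -1

-1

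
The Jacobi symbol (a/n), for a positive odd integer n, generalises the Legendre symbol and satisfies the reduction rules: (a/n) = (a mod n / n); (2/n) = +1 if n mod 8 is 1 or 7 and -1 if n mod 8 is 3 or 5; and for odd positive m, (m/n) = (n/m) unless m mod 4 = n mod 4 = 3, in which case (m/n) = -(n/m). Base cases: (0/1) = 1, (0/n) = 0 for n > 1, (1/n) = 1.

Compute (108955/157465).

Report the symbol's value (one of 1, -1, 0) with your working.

flip (108955/157465) -> (157465/108955): both odd, 108955 mod 4 = 3, 157465 mod 4 = 1, so the flip contributes +1; sign now +1
(157465/108955): 157465 mod 108955 = 48510, so (157465/108955) = (48510/108955)
factor out 2^1: 48510 = 2^1·24255; with 108955 mod 8 = 3, (2/108955) = -1; sign now -1; continue with (24255/108955)
flip (24255/108955) -> (108955/24255): both odd, 24255 mod 4 = 3, 108955 mod 4 = 3, so the flip contributes -1; sign now +1
(108955/24255): 108955 mod 24255 = 11935, so (108955/24255) = (11935/24255)
flip (11935/24255) -> (24255/11935): both odd, 11935 mod 4 = 3, 24255 mod 4 = 3, so the flip contributes -1; sign now -1
(24255/11935): 24255 mod 11935 = 385, so (24255/11935) = (385/11935)
flip (385/11935) -> (11935/385): both odd, 385 mod 4 = 1, 11935 mod 4 = 3, so the flip contributes +1; sign now -1
(11935/385): 11935 mod 385 = 0, so (11935/385) = (0/385)
reached (0/385); gcd(a, n) > 1, so (0/385) = 0 and the symbol is 0

0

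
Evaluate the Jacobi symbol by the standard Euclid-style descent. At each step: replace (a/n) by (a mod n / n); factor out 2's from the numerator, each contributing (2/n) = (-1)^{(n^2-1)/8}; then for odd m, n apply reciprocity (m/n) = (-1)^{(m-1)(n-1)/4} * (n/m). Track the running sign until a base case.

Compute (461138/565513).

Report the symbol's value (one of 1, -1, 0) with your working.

factor out 2^1: 461138 = 2^1·230569; with 565513 mod 8 = 1, (2/565513) = +1; sign now +1; continue with (230569/565513)
flip (230569/565513) -> (565513/230569): both odd, 230569 mod 4 = 1, 565513 mod 4 = 1, so the flip contributes +1; sign now +1
(565513/230569): 565513 mod 230569 = 104375, so (565513/230569) = (104375/230569)
flip (104375/230569) -> (230569/104375): both odd, 104375 mod 4 = 3, 230569 mod 4 = 1, so the flip contributes +1; sign now +1
(230569/104375): 230569 mod 104375 = 21819, so (230569/104375) = (21819/104375)
flip (21819/104375) -> (104375/21819): both odd, 21819 mod 4 = 3, 104375 mod 4 = 3, so the flip contributes -1; sign now -1
(104375/21819): 104375 mod 21819 = 17099, so (104375/21819) = (17099/21819)
flip (17099/21819) -> (21819/17099): both odd, 17099 mod 4 = 3, 21819 mod 4 = 3, so the flip contributes -1; sign now +1
(21819/17099): 21819 mod 17099 = 4720, so (21819/17099) = (4720/17099)
factor out 2^4: 4720 = 2^4·295; with 17099 mod 8 = 3, (2/17099) = -1; sign now +1; continue with (295/17099)
flip (295/17099) -> (17099/295): both odd, 295 mod 4 = 3, 17099 mod 4 = 3, so the flip contributes -1; sign now -1
(17099/295): 17099 mod 295 = 284, so (17099/295) = (284/295)
factor out 2^2: 284 = 2^2·71; with 295 mod 8 = 7, (2/295) = +1; sign now -1; continue with (71/295)
flip (71/295) -> (295/71): both odd, 71 mod 4 = 3, 295 mod 4 = 3, so the flip contributes -1; sign now +1
(295/71): 295 mod 71 = 11, so (295/71) = (11/71)
flip (11/71) -> (71/11): both odd, 11 mod 4 = 3, 71 mod 4 = 3, so the flip contributes -1; sign now -1
(71/11): 71 mod 11 = 5, so (71/11) = (5/11)
flip (5/11) -> (11/5): both odd, 5 mod 4 = 1, 11 mod 4 = 3, so the flip contributes +1; sign now -1
(11/5): 11 mod 5 = 1, so (11/5) = (1/5)
reached (1/5) = 1, so the symbol is -1

-1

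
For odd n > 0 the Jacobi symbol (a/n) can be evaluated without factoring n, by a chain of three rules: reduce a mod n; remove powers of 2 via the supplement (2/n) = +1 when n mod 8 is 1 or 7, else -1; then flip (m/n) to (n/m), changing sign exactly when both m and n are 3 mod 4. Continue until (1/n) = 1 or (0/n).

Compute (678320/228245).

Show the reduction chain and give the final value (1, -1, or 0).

0

(678320/228245): 678320 mod 228245 = 221830, so (678320/228245) = (221830/228245)
factor out 2^1: 221830 = 2^1·110915; with 228245 mod 8 = 5, (2/228245) = -1; sign now -1; continue with (110915/228245)
flip (110915/228245) -> (228245/110915): both odd, 110915 mod 4 = 3, 228245 mod 4 = 1, so the flip contributes +1; sign now -1
(228245/110915): 228245 mod 110915 = 6415, so (228245/110915) = (6415/110915)
flip (6415/110915) -> (110915/6415): both odd, 6415 mod 4 = 3, 110915 mod 4 = 3, so the flip contributes -1; sign now +1
(110915/6415): 110915 mod 6415 = 1860, so (110915/6415) = (1860/6415)
factor out 2^2: 1860 = 2^2·465; with 6415 mod 8 = 7, (2/6415) = +1; sign now +1; continue with (465/6415)
flip (465/6415) -> (6415/465): both odd, 465 mod 4 = 1, 6415 mod 4 = 3, so the flip contributes +1; sign now +1
(6415/465): 6415 mod 465 = 370, so (6415/465) = (370/465)
factor out 2^1: 370 = 2^1·185; with 465 mod 8 = 1, (2/465) = +1; sign now +1; continue with (185/465)
flip (185/465) -> (465/185): both odd, 185 mod 4 = 1, 465 mod 4 = 1, so the flip contributes +1; sign now +1
(465/185): 465 mod 185 = 95, so (465/185) = (95/185)
flip (95/185) -> (185/95): both odd, 95 mod 4 = 3, 185 mod 4 = 1, so the flip contributes +1; sign now +1
(185/95): 185 mod 95 = 90, so (185/95) = (90/95)
factor out 2^1: 90 = 2^1·45; with 95 mod 8 = 7, (2/95) = +1; sign now +1; continue with (45/95)
flip (45/95) -> (95/45): both odd, 45 mod 4 = 1, 95 mod 4 = 3, so the flip contributes +1; sign now +1
(95/45): 95 mod 45 = 5, so (95/45) = (5/45)
flip (5/45) -> (45/5): both odd, 5 mod 4 = 1, 45 mod 4 = 1, so the flip contributes +1; sign now +1
(45/5): 45 mod 5 = 0, so (45/5) = (0/5)
reached (0/5); gcd(a, n) > 1, so (0/5) = 0 and the symbol is 0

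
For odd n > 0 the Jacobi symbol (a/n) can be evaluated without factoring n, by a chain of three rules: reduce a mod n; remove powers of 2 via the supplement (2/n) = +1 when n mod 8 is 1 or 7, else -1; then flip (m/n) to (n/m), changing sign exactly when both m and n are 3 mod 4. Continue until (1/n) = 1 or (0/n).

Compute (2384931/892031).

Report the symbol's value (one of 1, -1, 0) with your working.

(2384931/892031) = (600869/892031)   [reduce mod 892031]
reciprocity: (600869/892031) = +1·(892031/600869) since 600869 mod 4 = 1, 892031 mod 4 = 3; sign now +1
(892031/600869) = (291162/600869)   [reduce mod 600869]
291162 = 2^1·145581; (2/600869) = -1 since 600869 mod 8 = 5, so (291162/600869) = (-1)^1·(145581/600869); sign now -1
reciprocity: (145581/600869) = +1·(600869/145581) since 145581 mod 4 = 1, 600869 mod 4 = 1; sign now -1
(600869/145581) = (18545/145581)   [reduce mod 145581]
reciprocity: (18545/145581) = +1·(145581/18545) since 18545 mod 4 = 1, 145581 mod 4 = 1; sign now -1
(145581/18545) = (15766/18545)   [reduce mod 18545]
15766 = 2^1·7883; (2/18545) = +1 since 18545 mod 8 = 1, so (15766/18545) = (+1)^1·(7883/18545); sign now -1
reciprocity: (7883/18545) = +1·(18545/7883) since 7883 mod 4 = 3, 18545 mod 4 = 1; sign now -1
(18545/7883) = (2779/7883)   [reduce mod 7883]
reciprocity: (2779/7883) = -1·(7883/2779) since 2779 mod 4 = 3, 7883 mod 4 = 3; sign now +1
(7883/2779) = (2325/2779)   [reduce mod 2779]
reciprocity: (2325/2779) = +1·(2779/2325) since 2325 mod 4 = 1, 2779 mod 4 = 3; sign now +1
(2779/2325) = (454/2325)   [reduce mod 2325]
454 = 2^1·227; (2/2325) = -1 since 2325 mod 8 = 5, so (454/2325) = (-1)^1·(227/2325); sign now -1
reciprocity: (227/2325) = +1·(2325/227) since 227 mod 4 = 3, 2325 mod 4 = 1; sign now -1
(2325/227) = (55/227)   [reduce mod 227]
reciprocity: (55/227) = -1·(227/55) since 55 mod 4 = 3, 227 mod 4 = 3; sign now +1
(227/55) = (7/55)   [reduce mod 55]
reciprocity: (7/55) = -1·(55/7) since 7 mod 4 = 3, 55 mod 4 = 3; sign now -1
(55/7) = (6/7)   [reduce mod 7]
6 = 2^1·3; (2/7) = +1 since 7 mod 8 = 7, so (6/7) = (+1)^1·(3/7); sign now -1
reciprocity: (3/7) = -1·(7/3) since 3 mod 4 = 3, 7 mod 4 = 3; sign now +1
(7/3) = (1/3)   [reduce mod 3]
(1/3) = 1; final value = sign = +1

1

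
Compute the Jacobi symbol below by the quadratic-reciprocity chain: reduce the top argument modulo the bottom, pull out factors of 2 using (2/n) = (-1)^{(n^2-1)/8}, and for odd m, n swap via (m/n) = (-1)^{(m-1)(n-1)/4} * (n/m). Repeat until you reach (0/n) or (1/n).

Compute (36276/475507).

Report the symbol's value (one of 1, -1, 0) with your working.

36276 = 2^2·9069; (2/475507) = -1 since 475507 mod 8 = 3, so (36276/475507) = (-1)^2·(9069/475507); sign now +1
reciprocity: (9069/475507) = +1·(475507/9069) since 9069 mod 4 = 1, 475507 mod 4 = 3; sign now +1
(475507/9069) = (3919/9069)   [reduce mod 9069]
reciprocity: (3919/9069) = +1·(9069/3919) since 3919 mod 4 = 3, 9069 mod 4 = 1; sign now +1
(9069/3919) = (1231/3919)   [reduce mod 3919]
reciprocity: (1231/3919) = -1·(3919/1231) since 1231 mod 4 = 3, 3919 mod 4 = 3; sign now -1
(3919/1231) = (226/1231)   [reduce mod 1231]
226 = 2^1·113; (2/1231) = +1 since 1231 mod 8 = 7, so (226/1231) = (+1)^1·(113/1231); sign now -1
reciprocity: (113/1231) = +1·(1231/113) since 113 mod 4 = 1, 1231 mod 4 = 3; sign now -1
(1231/113) = (101/113)   [reduce mod 113]
reciprocity: (101/113) = +1·(113/101) since 101 mod 4 = 1, 113 mod 4 = 1; sign now -1
(113/101) = (12/101)   [reduce mod 101]
12 = 2^2·3; (2/101) = -1 since 101 mod 8 = 5, so (12/101) = (-1)^2·(3/101); sign now -1
reciprocity: (3/101) = +1·(101/3) since 3 mod 4 = 3, 101 mod 4 = 1; sign now -1
(101/3) = (2/3)   [reduce mod 3]
2 = 2^1·1; (2/3) = -1 since 3 mod 8 = 3, so (2/3) = (-1)^1·(1/3); sign now +1
(1/3) = 1; final value = sign = +1

1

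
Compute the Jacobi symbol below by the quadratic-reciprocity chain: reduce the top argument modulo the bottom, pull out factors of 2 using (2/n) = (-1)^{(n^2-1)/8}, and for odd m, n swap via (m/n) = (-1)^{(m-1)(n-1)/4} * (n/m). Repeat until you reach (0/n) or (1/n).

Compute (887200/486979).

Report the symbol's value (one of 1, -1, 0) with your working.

1

(887200/486979) = (400221/486979)   [reduce mod 486979]
reciprocity: (400221/486979) = +1·(486979/400221) since 400221 mod 4 = 1, 486979 mod 4 = 3; sign now +1
(486979/400221) = (86758/400221)   [reduce mod 400221]
86758 = 2^1·43379; (2/400221) = -1 since 400221 mod 8 = 5, so (86758/400221) = (-1)^1·(43379/400221); sign now -1
reciprocity: (43379/400221) = +1·(400221/43379) since 43379 mod 4 = 3, 400221 mod 4 = 1; sign now -1
(400221/43379) = (9810/43379)   [reduce mod 43379]
9810 = 2^1·4905; (2/43379) = -1 since 43379 mod 8 = 3, so (9810/43379) = (-1)^1·(4905/43379); sign now +1
reciprocity: (4905/43379) = +1·(43379/4905) since 4905 mod 4 = 1, 43379 mod 4 = 3; sign now +1
(43379/4905) = (4139/4905)   [reduce mod 4905]
reciprocity: (4139/4905) = +1·(4905/4139) since 4139 mod 4 = 3, 4905 mod 4 = 1; sign now +1
(4905/4139) = (766/4139)   [reduce mod 4139]
766 = 2^1·383; (2/4139) = -1 since 4139 mod 8 = 3, so (766/4139) = (-1)^1·(383/4139); sign now -1
reciprocity: (383/4139) = -1·(4139/383) since 383 mod 4 = 3, 4139 mod 4 = 3; sign now +1
(4139/383) = (309/383)   [reduce mod 383]
reciprocity: (309/383) = +1·(383/309) since 309 mod 4 = 1, 383 mod 4 = 3; sign now +1
(383/309) = (74/309)   [reduce mod 309]
74 = 2^1·37; (2/309) = -1 since 309 mod 8 = 5, so (74/309) = (-1)^1·(37/309); sign now -1
reciprocity: (37/309) = +1·(309/37) since 37 mod 4 = 1, 309 mod 4 = 1; sign now -1
(309/37) = (13/37)   [reduce mod 37]
reciprocity: (13/37) = +1·(37/13) since 13 mod 4 = 1, 37 mod 4 = 1; sign now -1
(37/13) = (11/13)   [reduce mod 13]
reciprocity: (11/13) = +1·(13/11) since 11 mod 4 = 3, 13 mod 4 = 1; sign now -1
(13/11) = (2/11)   [reduce mod 11]
2 = 2^1·1; (2/11) = -1 since 11 mod 8 = 3, so (2/11) = (-1)^1·(1/11); sign now +1
(1/11) = 1; final value = sign = +1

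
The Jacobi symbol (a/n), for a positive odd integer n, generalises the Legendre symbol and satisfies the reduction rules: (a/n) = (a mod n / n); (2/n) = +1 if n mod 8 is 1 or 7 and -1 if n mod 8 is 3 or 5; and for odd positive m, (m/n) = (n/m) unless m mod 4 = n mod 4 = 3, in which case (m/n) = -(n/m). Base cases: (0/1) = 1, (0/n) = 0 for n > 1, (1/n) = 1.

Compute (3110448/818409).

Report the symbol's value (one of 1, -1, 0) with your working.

0

(3110448/818409) = (655221/818409)   [reduce mod 818409]
reciprocity: (655221/818409) = +1·(818409/655221) since 655221 mod 4 = 1, 818409 mod 4 = 1; sign now +1
(818409/655221) = (163188/655221)   [reduce mod 655221]
163188 = 2^2·40797; (2/655221) = -1 since 655221 mod 8 = 5, so (163188/655221) = (-1)^2·(40797/655221); sign now +1
reciprocity: (40797/655221) = +1·(655221/40797) since 40797 mod 4 = 1, 655221 mod 4 = 1; sign now +1
(655221/40797) = (2469/40797)   [reduce mod 40797]
reciprocity: (2469/40797) = +1·(40797/2469) since 2469 mod 4 = 1, 40797 mod 4 = 1; sign now +1
(40797/2469) = (1293/2469)   [reduce mod 2469]
reciprocity: (1293/2469) = +1·(2469/1293) since 1293 mod 4 = 1, 2469 mod 4 = 1; sign now +1
(2469/1293) = (1176/1293)   [reduce mod 1293]
1176 = 2^3·147; (2/1293) = -1 since 1293 mod 8 = 5, so (1176/1293) = (-1)^3·(147/1293); sign now -1
reciprocity: (147/1293) = +1·(1293/147) since 147 mod 4 = 3, 1293 mod 4 = 1; sign now -1
(1293/147) = (117/147)   [reduce mod 147]
reciprocity: (117/147) = +1·(147/117) since 117 mod 4 = 1, 147 mod 4 = 3; sign now -1
(147/117) = (30/117)   [reduce mod 117]
30 = 2^1·15; (2/117) = -1 since 117 mod 8 = 5, so (30/117) = (-1)^1·(15/117); sign now +1
reciprocity: (15/117) = +1·(117/15) since 15 mod 4 = 3, 117 mod 4 = 1; sign now +1
(117/15) = (12/15)   [reduce mod 15]
12 = 2^2·3; (2/15) = +1 since 15 mod 8 = 7, so (12/15) = (+1)^2·(3/15); sign now +1
reciprocity: (3/15) = -1·(15/3) since 3 mod 4 = 3, 15 mod 4 = 3; sign now -1
(15/3) = (0/3)   [reduce mod 3]
(0/3) = 0   [gcd(a, n) > 1]; final value = 0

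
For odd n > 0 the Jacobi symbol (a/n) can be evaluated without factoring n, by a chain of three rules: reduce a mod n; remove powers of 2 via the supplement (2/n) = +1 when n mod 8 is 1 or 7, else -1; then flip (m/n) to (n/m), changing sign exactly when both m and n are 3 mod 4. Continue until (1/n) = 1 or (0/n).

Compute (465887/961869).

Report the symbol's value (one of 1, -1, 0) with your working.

flip (465887/961869) -> (961869/465887): both odd, 465887 mod 4 = 3, 961869 mod 4 = 1, so the flip contributes +1; sign now +1
(961869/465887): 961869 mod 465887 = 30095, so (961869/465887) = (30095/465887)
flip (30095/465887) -> (465887/30095): both odd, 30095 mod 4 = 3, 465887 mod 4 = 3, so the flip contributes -1; sign now -1
(465887/30095): 465887 mod 30095 = 14462, so (465887/30095) = (14462/30095)
factor out 2^1: 14462 = 2^1·7231; with 30095 mod 8 = 7, (2/30095) = +1; sign now -1; continue with (7231/30095)
flip (7231/30095) -> (30095/7231): both odd, 7231 mod 4 = 3, 30095 mod 4 = 3, so the flip contributes -1; sign now +1
(30095/7231): 30095 mod 7231 = 1171, so (30095/7231) = (1171/7231)
flip (1171/7231) -> (7231/1171): both odd, 1171 mod 4 = 3, 7231 mod 4 = 3, so the flip contributes -1; sign now -1
(7231/1171): 7231 mod 1171 = 205, so (7231/1171) = (205/1171)
flip (205/1171) -> (1171/205): both odd, 205 mod 4 = 1, 1171 mod 4 = 3, so the flip contributes +1; sign now -1
(1171/205): 1171 mod 205 = 146, so (1171/205) = (146/205)
factor out 2^1: 146 = 2^1·73; with 205 mod 8 = 5, (2/205) = -1; sign now +1; continue with (73/205)
flip (73/205) -> (205/73): both odd, 73 mod 4 = 1, 205 mod 4 = 1, so the flip contributes +1; sign now +1
(205/73): 205 mod 73 = 59, so (205/73) = (59/73)
flip (59/73) -> (73/59): both odd, 59 mod 4 = 3, 73 mod 4 = 1, so the flip contributes +1; sign now +1
(73/59): 73 mod 59 = 14, so (73/59) = (14/59)
factor out 2^1: 14 = 2^1·7; with 59 mod 8 = 3, (2/59) = -1; sign now -1; continue with (7/59)
flip (7/59) -> (59/7): both odd, 7 mod 4 = 3, 59 mod 4 = 3, so the flip contributes -1; sign now +1
(59/7): 59 mod 7 = 3, so (59/7) = (3/7)
flip (3/7) -> (7/3): both odd, 3 mod 4 = 3, 7 mod 4 = 3, so the flip contributes -1; sign now -1
(7/3): 7 mod 3 = 1, so (7/3) = (1/3)
reached (1/3) = 1, so the symbol is -1

-1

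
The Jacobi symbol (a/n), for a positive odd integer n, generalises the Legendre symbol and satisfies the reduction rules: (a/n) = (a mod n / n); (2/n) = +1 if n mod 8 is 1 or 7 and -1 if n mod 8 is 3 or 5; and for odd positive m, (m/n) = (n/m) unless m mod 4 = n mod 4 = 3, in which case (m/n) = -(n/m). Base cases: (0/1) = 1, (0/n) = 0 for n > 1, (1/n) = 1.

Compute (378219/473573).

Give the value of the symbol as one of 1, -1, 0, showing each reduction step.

0

reciprocity: (378219/473573) = +1·(473573/378219) since 378219 mod 4 = 3, 473573 mod 4 = 1; sign now +1
(473573/378219) = (95354/378219)   [reduce mod 378219]
95354 = 2^1·47677; (2/378219) = -1 since 378219 mod 8 = 3, so (95354/378219) = (-1)^1·(47677/378219); sign now -1
reciprocity: (47677/378219) = +1·(378219/47677) since 47677 mod 4 = 1, 378219 mod 4 = 3; sign now -1
(378219/47677) = (44480/47677)   [reduce mod 47677]
44480 = 2^6·695; (2/47677) = -1 since 47677 mod 8 = 5, so (44480/47677) = (-1)^6·(695/47677); sign now -1
reciprocity: (695/47677) = +1·(47677/695) since 695 mod 4 = 3, 47677 mod 4 = 1; sign now -1
(47677/695) = (417/695)   [reduce mod 695]
reciprocity: (417/695) = +1·(695/417) since 417 mod 4 = 1, 695 mod 4 = 3; sign now -1
(695/417) = (278/417)   [reduce mod 417]
278 = 2^1·139; (2/417) = +1 since 417 mod 8 = 1, so (278/417) = (+1)^1·(139/417); sign now -1
reciprocity: (139/417) = +1·(417/139) since 139 mod 4 = 3, 417 mod 4 = 1; sign now -1
(417/139) = (0/139)   [reduce mod 139]
(0/139) = 0   [gcd(a, n) > 1]; final value = 0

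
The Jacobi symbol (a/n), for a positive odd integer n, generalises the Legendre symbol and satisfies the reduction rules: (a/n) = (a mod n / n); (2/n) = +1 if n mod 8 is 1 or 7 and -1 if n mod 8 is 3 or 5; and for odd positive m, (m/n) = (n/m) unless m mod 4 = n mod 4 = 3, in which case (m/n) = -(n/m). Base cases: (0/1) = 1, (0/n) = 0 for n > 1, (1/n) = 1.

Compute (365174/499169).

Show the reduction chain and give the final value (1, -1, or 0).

-1

factor out 2^1: 365174 = 2^1·182587; with 499169 mod 8 = 1, (2/499169) = +1; sign now +1; continue with (182587/499169)
flip (182587/499169) -> (499169/182587): both odd, 182587 mod 4 = 3, 499169 mod 4 = 1, so the flip contributes +1; sign now +1
(499169/182587): 499169 mod 182587 = 133995, so (499169/182587) = (133995/182587)
flip (133995/182587) -> (182587/133995): both odd, 133995 mod 4 = 3, 182587 mod 4 = 3, so the flip contributes -1; sign now -1
(182587/133995): 182587 mod 133995 = 48592, so (182587/133995) = (48592/133995)
factor out 2^4: 48592 = 2^4·3037; with 133995 mod 8 = 3, (2/133995) = -1; sign now -1; continue with (3037/133995)
flip (3037/133995) -> (133995/3037): both odd, 3037 mod 4 = 1, 133995 mod 4 = 3, so the flip contributes +1; sign now -1
(133995/3037): 133995 mod 3037 = 367, so (133995/3037) = (367/3037)
flip (367/3037) -> (3037/367): both odd, 367 mod 4 = 3, 3037 mod 4 = 1, so the flip contributes +1; sign now -1
(3037/367): 3037 mod 367 = 101, so (3037/367) = (101/367)
flip (101/367) -> (367/101): both odd, 101 mod 4 = 1, 367 mod 4 = 3, so the flip contributes +1; sign now -1
(367/101): 367 mod 101 = 64, so (367/101) = (64/101)
factor out 2^6: 64 = 2^6·1; with 101 mod 8 = 5, (2/101) = -1; sign now -1; continue with (1/101)
reached (1/101) = 1, so the symbol is -1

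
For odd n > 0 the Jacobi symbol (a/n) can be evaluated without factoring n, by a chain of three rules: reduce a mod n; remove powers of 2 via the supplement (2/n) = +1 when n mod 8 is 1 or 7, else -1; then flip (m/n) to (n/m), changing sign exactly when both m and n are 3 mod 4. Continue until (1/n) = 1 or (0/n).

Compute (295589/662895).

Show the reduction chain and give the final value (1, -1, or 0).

reciprocity: (295589/662895) = +1·(662895/295589) since 295589 mod 4 = 1, 662895 mod 4 = 3; sign now +1
(662895/295589) = (71717/295589)   [reduce mod 295589]
reciprocity: (71717/295589) = +1·(295589/71717) since 71717 mod 4 = 1, 295589 mod 4 = 1; sign now +1
(295589/71717) = (8721/71717)   [reduce mod 71717]
reciprocity: (8721/71717) = +1·(71717/8721) since 8721 mod 4 = 1, 71717 mod 4 = 1; sign now +1
(71717/8721) = (1949/8721)   [reduce mod 8721]
reciprocity: (1949/8721) = +1·(8721/1949) since 1949 mod 4 = 1, 8721 mod 4 = 1; sign now +1
(8721/1949) = (925/1949)   [reduce mod 1949]
reciprocity: (925/1949) = +1·(1949/925) since 925 mod 4 = 1, 1949 mod 4 = 1; sign now +1
(1949/925) = (99/925)   [reduce mod 925]
reciprocity: (99/925) = +1·(925/99) since 99 mod 4 = 3, 925 mod 4 = 1; sign now +1
(925/99) = (34/99)   [reduce mod 99]
34 = 2^1·17; (2/99) = -1 since 99 mod 8 = 3, so (34/99) = (-1)^1·(17/99); sign now -1
reciprocity: (17/99) = +1·(99/17) since 17 mod 4 = 1, 99 mod 4 = 3; sign now -1
(99/17) = (14/17)   [reduce mod 17]
14 = 2^1·7; (2/17) = +1 since 17 mod 8 = 1, so (14/17) = (+1)^1·(7/17); sign now -1
reciprocity: (7/17) = +1·(17/7) since 7 mod 4 = 3, 17 mod 4 = 1; sign now -1
(17/7) = (3/7)   [reduce mod 7]
reciprocity: (3/7) = -1·(7/3) since 3 mod 4 = 3, 7 mod 4 = 3; sign now +1
(7/3) = (1/3)   [reduce mod 3]
(1/3) = 1; final value = sign = +1

1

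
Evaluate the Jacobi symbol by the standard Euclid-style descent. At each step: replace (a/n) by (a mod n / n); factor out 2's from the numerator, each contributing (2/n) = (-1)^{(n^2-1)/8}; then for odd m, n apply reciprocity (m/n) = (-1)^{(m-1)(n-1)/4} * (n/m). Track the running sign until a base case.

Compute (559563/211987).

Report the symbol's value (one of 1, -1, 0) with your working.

1

(559563/211987): 559563 mod 211987 = 135589, so (559563/211987) = (135589/211987)
flip (135589/211987) -> (211987/135589): both odd, 135589 mod 4 = 1, 211987 mod 4 = 3, so the flip contributes +1; sign now +1
(211987/135589): 211987 mod 135589 = 76398, so (211987/135589) = (76398/135589)
factor out 2^1: 76398 = 2^1·38199; with 135589 mod 8 = 5, (2/135589) = -1; sign now -1; continue with (38199/135589)
flip (38199/135589) -> (135589/38199): both odd, 38199 mod 4 = 3, 135589 mod 4 = 1, so the flip contributes +1; sign now -1
(135589/38199): 135589 mod 38199 = 20992, so (135589/38199) = (20992/38199)
factor out 2^9: 20992 = 2^9·41; with 38199 mod 8 = 7, (2/38199) = +1; sign now -1; continue with (41/38199)
flip (41/38199) -> (38199/41): both odd, 41 mod 4 = 1, 38199 mod 4 = 3, so the flip contributes +1; sign now -1
(38199/41): 38199 mod 41 = 28, so (38199/41) = (28/41)
factor out 2^2: 28 = 2^2·7; with 41 mod 8 = 1, (2/41) = +1; sign now -1; continue with (7/41)
flip (7/41) -> (41/7): both odd, 7 mod 4 = 3, 41 mod 4 = 1, so the flip contributes +1; sign now -1
(41/7): 41 mod 7 = 6, so (41/7) = (6/7)
factor out 2^1: 6 = 2^1·3; with 7 mod 8 = 7, (2/7) = +1; sign now -1; continue with (3/7)
flip (3/7) -> (7/3): both odd, 3 mod 4 = 3, 7 mod 4 = 3, so the flip contributes -1; sign now +1
(7/3): 7 mod 3 = 1, so (7/3) = (1/3)
reached (1/3) = 1, so the symbol is +1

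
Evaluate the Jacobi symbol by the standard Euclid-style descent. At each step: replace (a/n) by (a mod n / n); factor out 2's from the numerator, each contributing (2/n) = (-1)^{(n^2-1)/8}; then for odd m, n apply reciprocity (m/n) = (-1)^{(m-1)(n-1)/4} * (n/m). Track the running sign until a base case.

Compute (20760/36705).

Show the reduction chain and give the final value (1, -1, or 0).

factor out 2^3: 20760 = 2^3·2595; with 36705 mod 8 = 1, (2/36705) = +1; sign now +1; continue with (2595/36705)
flip (2595/36705) -> (36705/2595): both odd, 2595 mod 4 = 3, 36705 mod 4 = 1, so the flip contributes +1; sign now +1
(36705/2595): 36705 mod 2595 = 375, so (36705/2595) = (375/2595)
flip (375/2595) -> (2595/375): both odd, 375 mod 4 = 3, 2595 mod 4 = 3, so the flip contributes -1; sign now -1
(2595/375): 2595 mod 375 = 345, so (2595/375) = (345/375)
flip (345/375) -> (375/345): both odd, 345 mod 4 = 1, 375 mod 4 = 3, so the flip contributes +1; sign now -1
(375/345): 375 mod 345 = 30, so (375/345) = (30/345)
factor out 2^1: 30 = 2^1·15; with 345 mod 8 = 1, (2/345) = +1; sign now -1; continue with (15/345)
flip (15/345) -> (345/15): both odd, 15 mod 4 = 3, 345 mod 4 = 1, so the flip contributes +1; sign now -1
(345/15): 345 mod 15 = 0, so (345/15) = (0/15)
reached (0/15); gcd(a, n) > 1, so (0/15) = 0 and the symbol is 0

0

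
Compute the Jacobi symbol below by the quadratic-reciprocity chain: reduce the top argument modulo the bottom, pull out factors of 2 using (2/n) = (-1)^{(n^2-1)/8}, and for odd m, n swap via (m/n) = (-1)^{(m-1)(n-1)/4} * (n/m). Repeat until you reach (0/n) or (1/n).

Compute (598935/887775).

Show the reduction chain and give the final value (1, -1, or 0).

flip (598935/887775) -> (887775/598935): both odd, 598935 mod 4 = 3, 887775 mod 4 = 3, so the flip contributes -1; sign now -1
(887775/598935): 887775 mod 598935 = 288840, so (887775/598935) = (288840/598935)
factor out 2^3: 288840 = 2^3·36105; with 598935 mod 8 = 7, (2/598935) = +1; sign now -1; continue with (36105/598935)
flip (36105/598935) -> (598935/36105): both odd, 36105 mod 4 = 1, 598935 mod 4 = 3, so the flip contributes +1; sign now -1
(598935/36105): 598935 mod 36105 = 21255, so (598935/36105) = (21255/36105)
flip (21255/36105) -> (36105/21255): both odd, 21255 mod 4 = 3, 36105 mod 4 = 1, so the flip contributes +1; sign now -1
(36105/21255): 36105 mod 21255 = 14850, so (36105/21255) = (14850/21255)
factor out 2^1: 14850 = 2^1·7425; with 21255 mod 8 = 7, (2/21255) = +1; sign now -1; continue with (7425/21255)
flip (7425/21255) -> (21255/7425): both odd, 7425 mod 4 = 1, 21255 mod 4 = 3, so the flip contributes +1; sign now -1
(21255/7425): 21255 mod 7425 = 6405, so (21255/7425) = (6405/7425)
flip (6405/7425) -> (7425/6405): both odd, 6405 mod 4 = 1, 7425 mod 4 = 1, so the flip contributes +1; sign now -1
(7425/6405): 7425 mod 6405 = 1020, so (7425/6405) = (1020/6405)
factor out 2^2: 1020 = 2^2·255; with 6405 mod 8 = 5, (2/6405) = -1; sign now -1; continue with (255/6405)
flip (255/6405) -> (6405/255): both odd, 255 mod 4 = 3, 6405 mod 4 = 1, so the flip contributes +1; sign now -1
(6405/255): 6405 mod 255 = 30, so (6405/255) = (30/255)
factor out 2^1: 30 = 2^1·15; with 255 mod 8 = 7, (2/255) = +1; sign now -1; continue with (15/255)
flip (15/255) -> (255/15): both odd, 15 mod 4 = 3, 255 mod 4 = 3, so the flip contributes -1; sign now +1
(255/15): 255 mod 15 = 0, so (255/15) = (0/15)
reached (0/15); gcd(a, n) > 1, so (0/15) = 0 and the symbol is 0

0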